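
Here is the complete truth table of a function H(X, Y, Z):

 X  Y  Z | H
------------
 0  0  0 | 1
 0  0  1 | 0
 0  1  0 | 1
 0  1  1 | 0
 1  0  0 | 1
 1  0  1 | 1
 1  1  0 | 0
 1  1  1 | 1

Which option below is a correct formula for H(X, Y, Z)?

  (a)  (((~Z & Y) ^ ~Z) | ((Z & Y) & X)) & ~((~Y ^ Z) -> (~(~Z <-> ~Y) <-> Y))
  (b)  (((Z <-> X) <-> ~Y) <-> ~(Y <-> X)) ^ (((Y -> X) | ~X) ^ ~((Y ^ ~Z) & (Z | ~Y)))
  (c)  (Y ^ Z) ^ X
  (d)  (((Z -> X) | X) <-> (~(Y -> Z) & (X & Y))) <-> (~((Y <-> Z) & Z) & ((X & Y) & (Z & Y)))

(a) fails at (0,0,0): the formula yields 0, H is 1.
(b) fails at (0,0,1): the formula yields 1, H is 0.
(c) fails at (0,0,0): the formula yields 0, H is 1.
(d) is the remaining candidate, and it agrees with H on all 8 inputs.

d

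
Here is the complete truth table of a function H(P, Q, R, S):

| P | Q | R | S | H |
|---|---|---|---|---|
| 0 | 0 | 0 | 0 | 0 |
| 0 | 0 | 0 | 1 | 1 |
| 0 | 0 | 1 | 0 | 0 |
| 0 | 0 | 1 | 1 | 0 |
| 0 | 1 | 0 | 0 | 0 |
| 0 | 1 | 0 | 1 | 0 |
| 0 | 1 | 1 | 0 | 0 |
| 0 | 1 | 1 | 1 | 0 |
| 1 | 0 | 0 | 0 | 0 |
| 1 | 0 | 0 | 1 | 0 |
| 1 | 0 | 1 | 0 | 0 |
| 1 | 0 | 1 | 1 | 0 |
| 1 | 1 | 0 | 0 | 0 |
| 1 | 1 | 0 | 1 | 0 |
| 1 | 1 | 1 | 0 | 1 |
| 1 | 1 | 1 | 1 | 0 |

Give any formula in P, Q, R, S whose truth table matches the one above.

The 1-rows are (0,0,0,1), (1,1,1,0). Each contributes one minterm — ¬P·¬Q·¬R·S; P·Q·R·¬S — and their disjunction is a sum-of-products form of H.

H(P, Q, R, S) = (((NOT P AND NOT Q) AND NOT R) AND S) OR (((P AND Q) AND R) AND NOT S)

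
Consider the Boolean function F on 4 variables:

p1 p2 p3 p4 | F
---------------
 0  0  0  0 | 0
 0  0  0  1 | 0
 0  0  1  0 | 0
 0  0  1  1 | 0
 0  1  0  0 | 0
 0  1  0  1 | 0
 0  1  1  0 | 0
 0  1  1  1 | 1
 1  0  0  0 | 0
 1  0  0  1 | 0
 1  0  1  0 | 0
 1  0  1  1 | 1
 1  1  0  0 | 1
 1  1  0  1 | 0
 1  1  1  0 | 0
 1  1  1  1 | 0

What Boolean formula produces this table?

F(p1, p2, p3, p4) = ((((~p1 & p2) & p3) & p4) | (((p1 & ~p2) & p3) & p4)) | (((p1 & p2) & ~p3) & ~p4)

F=1 on 3 inputs: (0,1,1,1), (1,0,1,1), (1,1,0,0). Reading each as a conjunction of literals (¬p1·p2·p3·p4, p1·¬p2·p3·p4, p1·p2·¬p3·¬p4) and taking the OR gives the canonical DNF.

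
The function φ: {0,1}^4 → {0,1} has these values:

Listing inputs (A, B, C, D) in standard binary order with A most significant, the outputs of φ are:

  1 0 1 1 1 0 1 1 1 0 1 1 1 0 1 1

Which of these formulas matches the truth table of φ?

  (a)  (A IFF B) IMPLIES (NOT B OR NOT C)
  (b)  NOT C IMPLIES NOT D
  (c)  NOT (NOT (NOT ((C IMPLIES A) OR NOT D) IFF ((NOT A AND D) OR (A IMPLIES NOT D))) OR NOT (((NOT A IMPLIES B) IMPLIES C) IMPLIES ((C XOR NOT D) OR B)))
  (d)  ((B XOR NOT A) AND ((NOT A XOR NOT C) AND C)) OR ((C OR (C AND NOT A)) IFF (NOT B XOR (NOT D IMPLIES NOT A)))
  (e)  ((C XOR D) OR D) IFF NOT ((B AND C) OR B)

b

(a) fails at (0,0,0,1): the formula yields 1, φ is 0.
(c) fails at (0,0,0,0): the formula yields 0, φ is 1.
(d) fails at (0,0,0,1): the formula yields 1, φ is 0.
(e) fails at (0,0,0,0): the formula yields 0, φ is 1.
Only (b) survives; checking it on all 16 rows confirms it matches φ.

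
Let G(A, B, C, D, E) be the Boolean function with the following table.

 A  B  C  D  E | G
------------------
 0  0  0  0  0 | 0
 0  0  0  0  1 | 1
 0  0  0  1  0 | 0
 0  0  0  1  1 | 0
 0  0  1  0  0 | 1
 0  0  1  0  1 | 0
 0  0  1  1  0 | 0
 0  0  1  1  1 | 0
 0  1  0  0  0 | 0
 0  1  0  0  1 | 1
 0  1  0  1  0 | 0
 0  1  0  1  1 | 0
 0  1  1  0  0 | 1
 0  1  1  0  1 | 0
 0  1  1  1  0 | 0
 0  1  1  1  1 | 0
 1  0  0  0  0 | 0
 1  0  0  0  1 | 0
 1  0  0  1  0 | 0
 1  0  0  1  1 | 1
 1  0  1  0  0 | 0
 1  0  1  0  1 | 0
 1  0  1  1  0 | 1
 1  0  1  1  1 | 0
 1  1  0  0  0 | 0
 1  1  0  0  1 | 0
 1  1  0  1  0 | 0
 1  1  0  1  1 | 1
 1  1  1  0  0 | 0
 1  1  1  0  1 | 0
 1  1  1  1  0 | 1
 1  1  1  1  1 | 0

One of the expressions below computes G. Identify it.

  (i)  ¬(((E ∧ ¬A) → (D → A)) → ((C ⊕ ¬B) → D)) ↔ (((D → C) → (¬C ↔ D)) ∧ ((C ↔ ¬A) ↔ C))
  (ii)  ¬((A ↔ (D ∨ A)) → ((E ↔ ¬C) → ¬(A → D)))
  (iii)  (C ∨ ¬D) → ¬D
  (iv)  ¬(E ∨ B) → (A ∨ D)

ii

(i) fails at (0,0,0,0,1): the formula yields 0, G is 1.
(iii) fails at (0,0,0,0,0): the formula yields 1, G is 0.
(iv) fails at (0,0,0,1,0): the formula yields 1, G is 0.
Only (ii) survives; checking it on all 32 rows confirms it matches G.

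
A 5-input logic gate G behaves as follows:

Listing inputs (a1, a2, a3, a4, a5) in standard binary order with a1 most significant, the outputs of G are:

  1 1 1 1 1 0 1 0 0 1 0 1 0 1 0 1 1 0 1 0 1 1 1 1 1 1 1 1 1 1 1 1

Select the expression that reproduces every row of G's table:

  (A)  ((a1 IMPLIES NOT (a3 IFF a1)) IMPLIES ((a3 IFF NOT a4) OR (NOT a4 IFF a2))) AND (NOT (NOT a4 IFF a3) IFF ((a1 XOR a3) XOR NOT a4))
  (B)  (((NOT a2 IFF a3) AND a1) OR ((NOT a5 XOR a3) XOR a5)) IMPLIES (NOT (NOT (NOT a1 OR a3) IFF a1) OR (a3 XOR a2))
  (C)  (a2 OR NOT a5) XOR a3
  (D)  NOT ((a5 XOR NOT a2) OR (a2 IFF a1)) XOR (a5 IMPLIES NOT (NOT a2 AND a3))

D

(A) disagrees with G on (0,0,0,0,0) (formula → 0, table → 1); rule it out.
(B) disagrees with G on (0,0,0,0,0) (formula → 0, table → 1); rule it out.
(C) disagrees with G on (0,0,0,0,1) (formula → 0, table → 1); rule it out.
That leaves (D). Evaluating it on every row reproduces the table of G exactly.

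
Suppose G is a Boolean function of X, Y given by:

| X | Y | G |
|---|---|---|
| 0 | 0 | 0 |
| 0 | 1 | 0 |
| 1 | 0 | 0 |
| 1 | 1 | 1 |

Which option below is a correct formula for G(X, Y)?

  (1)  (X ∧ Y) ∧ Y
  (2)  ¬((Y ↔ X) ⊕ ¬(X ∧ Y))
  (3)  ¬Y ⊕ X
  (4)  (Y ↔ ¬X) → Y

1

(2) fails at (0,0): the formula yields 1, G is 0.
(3) fails at (0,0): the formula yields 1, G is 0.
(4) fails at (0,0): the formula yields 1, G is 0.
(1) is the remaining candidate, and it agrees with G on all 4 inputs.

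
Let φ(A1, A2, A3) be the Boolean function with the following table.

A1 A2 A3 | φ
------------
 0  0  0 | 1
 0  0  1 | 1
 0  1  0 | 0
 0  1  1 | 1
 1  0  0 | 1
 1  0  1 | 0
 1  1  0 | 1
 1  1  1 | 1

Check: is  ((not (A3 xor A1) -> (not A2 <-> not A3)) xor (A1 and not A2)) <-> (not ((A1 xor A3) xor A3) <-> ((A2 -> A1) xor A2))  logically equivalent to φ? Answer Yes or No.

Check the formula against φ row by row:
  A1=0, A2=0, A3=0: formula gives 1, φ = 1 ✓
  A1=0, A2=0, A3=1: formula gives 1, φ = 1 ✓
  A1=0, A2=1, A3=0: formula gives 0, φ = 0 ✓
  A1=0, A2=1, A3=1: formula gives 1, φ = 1 ✓
  A1=1, A2=0, A3=0: formula gives 1, φ = 1 ✓
  … (the remaining 3 rows also agree.)
Every row agrees, so the formula is equivalent.

Yes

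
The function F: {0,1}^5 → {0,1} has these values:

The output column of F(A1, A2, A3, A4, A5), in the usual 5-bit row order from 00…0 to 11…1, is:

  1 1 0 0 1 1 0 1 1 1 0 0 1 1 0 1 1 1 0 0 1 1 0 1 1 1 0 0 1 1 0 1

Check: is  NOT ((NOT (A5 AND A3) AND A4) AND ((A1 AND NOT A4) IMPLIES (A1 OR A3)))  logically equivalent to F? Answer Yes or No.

Yes

Test each input against both F and the formula:
  A1=0, A2=0, A3=0, A4=0, A5=0: formula gives 1, F = 1 ✓
  A1=0, A2=0, A3=0, A4=0, A5=1: formula gives 1, F = 1 ✓
  A1=0, A2=0, A3=0, A4=1, A5=0: formula gives 0, F = 0 ✓
  A1=0, A2=0, A3=0, A4=1, A5=1: formula gives 0, F = 0 ✓
  … (the remaining 28 rows also agree.)
No disagreement on any input; they are logically equivalent.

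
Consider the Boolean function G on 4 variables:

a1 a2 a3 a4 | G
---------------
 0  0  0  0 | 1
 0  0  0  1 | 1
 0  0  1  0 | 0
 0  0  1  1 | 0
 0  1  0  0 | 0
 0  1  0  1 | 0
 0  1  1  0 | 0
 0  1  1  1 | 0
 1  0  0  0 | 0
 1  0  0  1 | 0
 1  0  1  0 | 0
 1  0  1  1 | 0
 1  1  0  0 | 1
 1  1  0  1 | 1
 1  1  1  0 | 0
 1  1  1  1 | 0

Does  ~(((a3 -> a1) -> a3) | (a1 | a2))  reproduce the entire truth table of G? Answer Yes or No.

Check the formula against G row by row:
  a1=0, a2=0, a3=0, a4=0: formula gives 1, G = 1 ✓
  a1=0, a2=0, a3=0, a4=1: formula gives 1, G = 1 ✓
  a1=0, a2=0, a3=1, a4=0: formula gives 0, G = 0 ✓
  a1=0, a2=0, a3=1, a4=1: formula gives 0, G = 0 ✓
  …
  a1=1, a2=1, a3=0, a4=0: formula gives 0, but G = 1 ✗
Row (1,1,0,0) is a counterexample, so the formula is not equivalent to G.

No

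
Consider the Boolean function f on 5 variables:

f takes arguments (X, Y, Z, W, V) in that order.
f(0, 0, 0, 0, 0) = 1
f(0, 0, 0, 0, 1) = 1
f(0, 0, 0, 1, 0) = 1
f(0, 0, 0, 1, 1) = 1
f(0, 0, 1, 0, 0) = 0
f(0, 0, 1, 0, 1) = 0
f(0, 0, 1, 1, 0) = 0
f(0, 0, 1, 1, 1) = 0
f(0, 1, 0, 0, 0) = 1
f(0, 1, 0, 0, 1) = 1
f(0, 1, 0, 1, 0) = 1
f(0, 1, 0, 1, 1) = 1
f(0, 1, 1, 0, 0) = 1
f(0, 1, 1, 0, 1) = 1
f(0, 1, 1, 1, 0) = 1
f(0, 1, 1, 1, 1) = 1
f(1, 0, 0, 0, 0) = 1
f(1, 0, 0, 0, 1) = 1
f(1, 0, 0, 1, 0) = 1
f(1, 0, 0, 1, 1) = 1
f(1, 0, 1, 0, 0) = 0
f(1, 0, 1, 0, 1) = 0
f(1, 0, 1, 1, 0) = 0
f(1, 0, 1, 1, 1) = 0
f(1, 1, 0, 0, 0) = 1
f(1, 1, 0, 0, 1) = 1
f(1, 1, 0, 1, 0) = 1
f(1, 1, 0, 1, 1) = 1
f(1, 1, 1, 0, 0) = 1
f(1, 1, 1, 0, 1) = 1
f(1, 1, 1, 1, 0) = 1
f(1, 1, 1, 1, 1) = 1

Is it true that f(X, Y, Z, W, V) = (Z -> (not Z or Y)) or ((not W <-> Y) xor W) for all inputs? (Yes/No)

Test each input against both f and the formula:
  X=0, Y=0, Z=0, W=0, V=0: formula gives 1, f = 1 ✓
  X=0, Y=0, Z=0, W=0, V=1: formula gives 1, f = 1 ✓
  X=0, Y=0, Z=0, W=1, V=0: formula gives 1, f = 1 ✓
  X=0, Y=0, Z=0, W=1, V=1: formula gives 1, f = 1 ✓
  … (the remaining 28 rows also agree.)
No disagreement on any input; they are logically equivalent.

Yes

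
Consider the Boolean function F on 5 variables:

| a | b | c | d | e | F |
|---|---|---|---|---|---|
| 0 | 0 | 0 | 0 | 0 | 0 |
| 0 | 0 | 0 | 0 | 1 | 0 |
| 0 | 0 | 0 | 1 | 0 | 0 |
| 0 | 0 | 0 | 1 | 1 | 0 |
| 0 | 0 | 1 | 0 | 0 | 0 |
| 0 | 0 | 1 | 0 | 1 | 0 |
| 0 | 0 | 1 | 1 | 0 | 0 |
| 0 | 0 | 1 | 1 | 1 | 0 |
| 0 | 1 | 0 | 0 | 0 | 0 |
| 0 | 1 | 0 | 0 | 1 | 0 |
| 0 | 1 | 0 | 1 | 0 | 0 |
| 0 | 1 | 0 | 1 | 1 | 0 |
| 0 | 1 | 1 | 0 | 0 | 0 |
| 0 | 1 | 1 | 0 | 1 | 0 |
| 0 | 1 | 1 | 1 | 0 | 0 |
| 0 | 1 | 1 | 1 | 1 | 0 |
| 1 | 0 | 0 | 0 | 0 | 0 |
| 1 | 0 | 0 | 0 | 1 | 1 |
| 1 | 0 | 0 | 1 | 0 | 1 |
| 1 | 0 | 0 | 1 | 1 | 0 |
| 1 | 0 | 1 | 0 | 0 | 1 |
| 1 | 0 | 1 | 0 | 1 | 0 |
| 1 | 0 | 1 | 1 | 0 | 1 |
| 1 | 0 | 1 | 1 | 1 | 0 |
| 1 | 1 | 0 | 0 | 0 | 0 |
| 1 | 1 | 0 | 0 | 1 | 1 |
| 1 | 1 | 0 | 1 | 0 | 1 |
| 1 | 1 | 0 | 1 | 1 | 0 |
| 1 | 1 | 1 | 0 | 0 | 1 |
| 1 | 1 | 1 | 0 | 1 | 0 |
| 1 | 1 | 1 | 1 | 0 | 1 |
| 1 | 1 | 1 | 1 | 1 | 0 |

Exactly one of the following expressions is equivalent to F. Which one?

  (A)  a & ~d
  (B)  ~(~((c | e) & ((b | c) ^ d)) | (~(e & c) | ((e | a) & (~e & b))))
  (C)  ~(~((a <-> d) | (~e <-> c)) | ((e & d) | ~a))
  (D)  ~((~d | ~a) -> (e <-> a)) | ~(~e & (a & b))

C

(A): at (1,0,0,0,0) it gives 1, but F = 0 — eliminated.
(B): at (0,0,1,0,1) it gives 1, but F = 0 — eliminated.
(D): at (0,0,0,0,0) it gives 1, but F = 0 — eliminated.
That leaves (C). Evaluating it on every row reproduces the table of F exactly.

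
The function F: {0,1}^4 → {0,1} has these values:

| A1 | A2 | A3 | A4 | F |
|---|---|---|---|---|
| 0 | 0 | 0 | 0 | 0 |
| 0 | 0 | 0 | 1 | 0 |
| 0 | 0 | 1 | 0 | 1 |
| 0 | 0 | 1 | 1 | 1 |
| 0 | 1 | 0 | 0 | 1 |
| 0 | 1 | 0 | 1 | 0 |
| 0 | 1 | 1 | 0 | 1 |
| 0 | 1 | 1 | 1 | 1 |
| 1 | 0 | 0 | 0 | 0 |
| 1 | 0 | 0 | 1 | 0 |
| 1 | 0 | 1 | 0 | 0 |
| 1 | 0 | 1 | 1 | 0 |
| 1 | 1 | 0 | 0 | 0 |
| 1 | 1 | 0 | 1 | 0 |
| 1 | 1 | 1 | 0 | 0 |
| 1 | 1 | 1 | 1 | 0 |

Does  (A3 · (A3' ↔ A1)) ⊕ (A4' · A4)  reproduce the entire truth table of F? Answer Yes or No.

Evaluate (A3 · (A3' ↔ A1)) ⊕ (A4' · A4) on each row and compare to F:
  A1=0, A2=0, A3=0, A4=0: formula gives 0, F = 0 ✓
  A1=0, A2=0, A3=0, A4=1: formula gives 0, F = 0 ✓
  A1=0, A2=0, A3=1, A4=0: formula gives 1, F = 1 ✓
  A1=0, A2=0, A3=1, A4=1: formula gives 1, F = 1 ✓
  A1=0, A2=1, A3=0, A4=0: formula gives 0, but F = 1 ✗
Since they disagree at (0,1,0,0), the expression is not a correct formula for F.

No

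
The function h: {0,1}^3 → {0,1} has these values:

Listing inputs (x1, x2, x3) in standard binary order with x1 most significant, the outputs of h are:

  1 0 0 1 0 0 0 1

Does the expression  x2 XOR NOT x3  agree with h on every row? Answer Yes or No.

No

Check the formula against h row by row:
  x1=0, x2=0, x3=0: formula gives 1, h = 1 ✓
  x1=0, x2=0, x3=1: formula gives 0, h = 0 ✓
  x1=0, x2=1, x3=0: formula gives 0, h = 0 ✓
  x1=0, x2=1, x3=1: formula gives 1, h = 1 ✓
  x1=1, x2=0, x3=0: formula gives 1, but h = 0 ✗
Row (1,0,0) is a counterexample, so the formula is not equivalent to h.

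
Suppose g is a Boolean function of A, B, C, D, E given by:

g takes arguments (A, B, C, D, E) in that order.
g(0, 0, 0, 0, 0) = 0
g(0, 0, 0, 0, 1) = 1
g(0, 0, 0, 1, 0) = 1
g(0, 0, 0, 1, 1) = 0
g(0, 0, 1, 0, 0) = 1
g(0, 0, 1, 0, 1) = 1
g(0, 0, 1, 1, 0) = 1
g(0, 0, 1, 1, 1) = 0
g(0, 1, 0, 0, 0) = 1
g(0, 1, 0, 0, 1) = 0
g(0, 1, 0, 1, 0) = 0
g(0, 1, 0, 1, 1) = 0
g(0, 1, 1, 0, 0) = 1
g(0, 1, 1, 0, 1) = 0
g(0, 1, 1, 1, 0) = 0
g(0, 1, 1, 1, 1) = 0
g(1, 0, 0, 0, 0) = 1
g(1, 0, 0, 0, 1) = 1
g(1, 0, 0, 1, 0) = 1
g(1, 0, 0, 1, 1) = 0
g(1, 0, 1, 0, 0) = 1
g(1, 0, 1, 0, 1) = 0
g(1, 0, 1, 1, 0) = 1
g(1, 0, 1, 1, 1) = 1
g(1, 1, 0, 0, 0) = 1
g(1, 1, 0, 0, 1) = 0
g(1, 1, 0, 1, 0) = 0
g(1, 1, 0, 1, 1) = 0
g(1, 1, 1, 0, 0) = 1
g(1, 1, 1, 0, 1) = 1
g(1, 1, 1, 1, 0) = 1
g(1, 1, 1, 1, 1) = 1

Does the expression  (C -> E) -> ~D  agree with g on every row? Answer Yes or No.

Check the formula against g row by row:
  A=0, B=0, C=0, D=0, E=0: formula gives 1, but g = 0 ✗
A single disagreement suffices: at (0,0,0,0,0) they differ, so the formula does not compute g.

No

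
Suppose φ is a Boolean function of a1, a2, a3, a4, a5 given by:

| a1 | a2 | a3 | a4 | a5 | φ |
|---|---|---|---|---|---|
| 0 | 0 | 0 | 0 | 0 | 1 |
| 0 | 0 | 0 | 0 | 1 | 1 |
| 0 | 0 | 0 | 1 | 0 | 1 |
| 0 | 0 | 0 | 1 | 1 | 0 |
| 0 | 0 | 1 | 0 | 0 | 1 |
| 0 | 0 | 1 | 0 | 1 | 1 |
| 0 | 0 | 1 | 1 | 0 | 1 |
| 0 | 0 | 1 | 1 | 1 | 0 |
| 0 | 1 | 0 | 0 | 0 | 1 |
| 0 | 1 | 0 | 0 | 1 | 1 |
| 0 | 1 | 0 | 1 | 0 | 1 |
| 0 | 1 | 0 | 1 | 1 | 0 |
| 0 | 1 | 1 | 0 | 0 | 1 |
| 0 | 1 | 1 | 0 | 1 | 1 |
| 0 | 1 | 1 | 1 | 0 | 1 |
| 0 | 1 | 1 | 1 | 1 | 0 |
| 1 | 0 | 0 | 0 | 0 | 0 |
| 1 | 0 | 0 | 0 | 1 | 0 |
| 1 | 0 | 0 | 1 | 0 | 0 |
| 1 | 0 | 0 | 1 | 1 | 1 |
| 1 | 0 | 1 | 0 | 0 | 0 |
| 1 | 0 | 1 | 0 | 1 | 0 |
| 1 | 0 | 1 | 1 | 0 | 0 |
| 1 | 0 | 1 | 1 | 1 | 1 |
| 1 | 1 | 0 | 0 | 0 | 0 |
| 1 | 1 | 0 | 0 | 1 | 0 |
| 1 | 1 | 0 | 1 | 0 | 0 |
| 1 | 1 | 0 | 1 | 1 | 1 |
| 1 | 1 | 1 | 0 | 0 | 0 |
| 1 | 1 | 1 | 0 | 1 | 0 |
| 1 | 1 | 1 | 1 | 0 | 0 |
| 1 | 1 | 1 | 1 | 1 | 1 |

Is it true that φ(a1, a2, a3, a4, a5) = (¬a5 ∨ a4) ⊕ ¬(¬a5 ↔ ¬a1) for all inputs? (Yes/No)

Check the formula against φ row by row:
  a1=0, a2=0, a3=0, a4=0, a5=0: formula gives 1, φ = 1 ✓
  a1=0, a2=0, a3=0, a4=0, a5=1: formula gives 1, φ = 1 ✓
  a1=0, a2=0, a3=0, a4=1, a5=0: formula gives 1, φ = 1 ✓
  a1=0, a2=0, a3=0, a4=1, a5=1: formula gives 0, φ = 0 ✓
  … (the remaining 28 rows also agree.)
All 32 rows match — the expression computes φ exactly.

Yes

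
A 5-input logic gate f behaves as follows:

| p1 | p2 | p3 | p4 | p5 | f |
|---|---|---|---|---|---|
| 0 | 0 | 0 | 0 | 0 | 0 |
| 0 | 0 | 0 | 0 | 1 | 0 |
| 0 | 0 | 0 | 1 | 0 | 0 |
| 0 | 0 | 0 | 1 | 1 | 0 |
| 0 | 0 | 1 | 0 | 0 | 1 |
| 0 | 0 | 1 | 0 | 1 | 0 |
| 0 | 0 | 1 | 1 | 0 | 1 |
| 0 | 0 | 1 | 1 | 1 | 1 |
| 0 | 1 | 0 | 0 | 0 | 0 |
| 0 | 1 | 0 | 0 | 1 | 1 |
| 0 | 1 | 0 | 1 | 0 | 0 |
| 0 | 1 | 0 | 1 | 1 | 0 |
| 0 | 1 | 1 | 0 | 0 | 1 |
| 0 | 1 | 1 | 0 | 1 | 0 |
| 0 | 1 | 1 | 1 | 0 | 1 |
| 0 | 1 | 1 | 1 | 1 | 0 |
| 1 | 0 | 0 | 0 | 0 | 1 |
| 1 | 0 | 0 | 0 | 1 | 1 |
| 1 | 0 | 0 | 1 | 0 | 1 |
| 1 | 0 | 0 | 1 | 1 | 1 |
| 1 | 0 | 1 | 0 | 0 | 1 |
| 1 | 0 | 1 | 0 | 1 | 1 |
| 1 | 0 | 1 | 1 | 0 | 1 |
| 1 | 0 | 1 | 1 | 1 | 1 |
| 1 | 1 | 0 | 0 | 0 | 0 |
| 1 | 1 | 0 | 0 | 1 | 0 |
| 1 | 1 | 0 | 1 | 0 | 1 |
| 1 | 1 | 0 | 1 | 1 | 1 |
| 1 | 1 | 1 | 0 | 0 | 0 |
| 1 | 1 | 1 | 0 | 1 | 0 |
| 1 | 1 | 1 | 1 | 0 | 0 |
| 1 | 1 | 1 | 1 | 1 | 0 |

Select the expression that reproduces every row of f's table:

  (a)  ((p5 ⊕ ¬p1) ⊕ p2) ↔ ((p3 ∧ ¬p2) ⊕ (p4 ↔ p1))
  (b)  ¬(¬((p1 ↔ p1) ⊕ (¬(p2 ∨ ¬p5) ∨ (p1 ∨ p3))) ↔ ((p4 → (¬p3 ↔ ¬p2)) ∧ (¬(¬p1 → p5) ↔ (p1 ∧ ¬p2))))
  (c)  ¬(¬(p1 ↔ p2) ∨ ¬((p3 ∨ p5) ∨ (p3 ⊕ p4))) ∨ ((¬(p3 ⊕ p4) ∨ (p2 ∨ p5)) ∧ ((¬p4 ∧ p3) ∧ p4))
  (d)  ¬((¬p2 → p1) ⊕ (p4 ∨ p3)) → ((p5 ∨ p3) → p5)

(a) disagrees with f on (0,0,0,0,0) (formula → 1, table → 0); rule it out.
(c) disagrees with f on (0,0,0,0,1) (formula → 1, table → 0); rule it out.
(d) disagrees with f on (0,0,0,0,0) (formula → 1, table → 0); rule it out.
Only (b) survives; checking it on all 32 rows confirms it matches f.

b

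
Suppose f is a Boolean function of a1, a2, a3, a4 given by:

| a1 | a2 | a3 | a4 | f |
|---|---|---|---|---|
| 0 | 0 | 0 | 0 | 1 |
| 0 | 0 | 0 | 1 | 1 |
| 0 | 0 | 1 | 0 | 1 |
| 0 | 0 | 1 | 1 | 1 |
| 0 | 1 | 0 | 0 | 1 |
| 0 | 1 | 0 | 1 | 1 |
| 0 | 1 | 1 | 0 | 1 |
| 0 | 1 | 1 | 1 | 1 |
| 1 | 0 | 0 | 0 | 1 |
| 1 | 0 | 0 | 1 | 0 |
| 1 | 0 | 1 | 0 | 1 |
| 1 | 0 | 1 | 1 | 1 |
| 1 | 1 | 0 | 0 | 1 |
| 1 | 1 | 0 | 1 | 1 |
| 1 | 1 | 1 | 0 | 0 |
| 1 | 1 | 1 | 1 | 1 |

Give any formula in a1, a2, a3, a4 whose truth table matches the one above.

f is 0 on only 2 rows — (1,0,0,1), (1,1,1,0). Writing each as a minterm (a1·¬a2·¬a3·a4, a1·a2·a3·¬a4) and OR-ing them characterizes exactly where f=0, so f is the negation of that disjunction.

f(a1, a2, a3, a4) = ~((((a1 & ~a2) & ~a3) & a4) | (((a1 & a2) & a3) & ~a4))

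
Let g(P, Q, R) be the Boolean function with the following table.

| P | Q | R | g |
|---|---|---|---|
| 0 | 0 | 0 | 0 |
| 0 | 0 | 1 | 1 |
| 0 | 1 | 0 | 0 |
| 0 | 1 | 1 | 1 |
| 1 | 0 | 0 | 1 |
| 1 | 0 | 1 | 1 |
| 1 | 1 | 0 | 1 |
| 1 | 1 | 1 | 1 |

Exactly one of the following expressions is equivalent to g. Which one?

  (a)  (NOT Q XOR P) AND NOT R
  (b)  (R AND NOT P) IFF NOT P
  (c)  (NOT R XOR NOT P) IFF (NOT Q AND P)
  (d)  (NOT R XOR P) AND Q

b

(a) disagrees with g on (0,0,0) (formula → 1, table → 0); rule it out.
(c) disagrees with g on (0,0,0) (formula → 1, table → 0); rule it out.
(d) disagrees with g on (0,0,1) (formula → 0, table → 1); rule it out.
Only (b) survives; checking it on all 8 rows confirms it matches g.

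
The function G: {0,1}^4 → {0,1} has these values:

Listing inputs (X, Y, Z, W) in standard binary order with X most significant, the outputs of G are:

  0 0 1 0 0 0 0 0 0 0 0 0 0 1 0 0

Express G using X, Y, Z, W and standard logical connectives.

G=1 on 2 inputs: (0,0,1,0), (1,1,0,1). Reading each as a conjunction of literals (¬X·¬Y·Z·¬W, X·Y·¬Z·W) and taking the OR gives the canonical DNF.

G(X, Y, Z, W) = (((not X and not Y) and Z) and not W) or (((X and Y) and not Z) and W)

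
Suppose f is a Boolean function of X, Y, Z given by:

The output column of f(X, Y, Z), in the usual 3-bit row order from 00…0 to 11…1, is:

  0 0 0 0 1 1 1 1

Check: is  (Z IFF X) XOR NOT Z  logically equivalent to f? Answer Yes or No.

Yes

Check the formula against f row by row:
  X=0, Y=0, Z=0: formula gives 0, f = 0 ✓
  X=0, Y=0, Z=1: formula gives 0, f = 0 ✓
  X=0, Y=1, Z=0: formula gives 0, f = 0 ✓
  X=0, Y=1, Z=1: formula gives 0, f = 0 ✓
  X=1, Y=0, Z=0: formula gives 1, f = 1 ✓
  …and likewise for the remaining 3 rows.
Every row agrees, so the formula is equivalent.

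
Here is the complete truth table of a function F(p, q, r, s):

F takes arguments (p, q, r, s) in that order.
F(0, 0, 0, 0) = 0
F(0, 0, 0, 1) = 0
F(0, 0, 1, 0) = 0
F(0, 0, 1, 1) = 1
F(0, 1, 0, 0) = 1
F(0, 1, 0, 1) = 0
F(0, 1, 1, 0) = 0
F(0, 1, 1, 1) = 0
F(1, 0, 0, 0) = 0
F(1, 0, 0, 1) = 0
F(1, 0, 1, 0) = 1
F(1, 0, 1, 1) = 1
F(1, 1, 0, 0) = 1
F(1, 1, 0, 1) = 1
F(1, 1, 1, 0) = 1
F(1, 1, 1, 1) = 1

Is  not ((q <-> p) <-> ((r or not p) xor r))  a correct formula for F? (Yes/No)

Test each input against both F and the formula:
  p=0, q=0, r=0, s=0: formula gives 0, F = 0 ✓
  p=0, q=0, r=0, s=1: formula gives 0, F = 0 ✓
  p=0, q=0, r=1, s=0: formula gives 1, but F = 0 ✗
Since they disagree at (0,0,1,0), the expression is not a correct formula for F.

No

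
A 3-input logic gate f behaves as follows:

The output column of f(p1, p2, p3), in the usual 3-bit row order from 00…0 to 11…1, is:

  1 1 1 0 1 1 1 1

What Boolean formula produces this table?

Only row (0,1,1) gives 0. So f is 1 everywhere except there — the complement of the minterm ¬p1·p2·p3.

f(p1, p2, p3) = NOT ((NOT p1 AND p2) AND p3)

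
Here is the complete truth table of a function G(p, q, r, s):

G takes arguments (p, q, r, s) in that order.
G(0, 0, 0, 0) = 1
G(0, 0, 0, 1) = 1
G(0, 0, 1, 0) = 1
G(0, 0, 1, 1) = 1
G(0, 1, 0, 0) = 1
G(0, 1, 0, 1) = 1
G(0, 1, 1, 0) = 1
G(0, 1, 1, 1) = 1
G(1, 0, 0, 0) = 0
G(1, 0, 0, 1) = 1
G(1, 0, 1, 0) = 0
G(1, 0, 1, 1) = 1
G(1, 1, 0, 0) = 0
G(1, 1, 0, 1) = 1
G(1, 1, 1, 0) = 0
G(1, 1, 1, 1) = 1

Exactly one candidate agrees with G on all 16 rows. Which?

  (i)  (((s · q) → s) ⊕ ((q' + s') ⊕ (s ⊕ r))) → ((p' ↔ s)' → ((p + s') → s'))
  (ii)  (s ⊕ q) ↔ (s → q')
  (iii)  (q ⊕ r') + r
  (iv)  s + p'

(i) fails at (1,0,0,0): the formula yields 1, G is 0.
(ii) fails at (0,0,0,0): the formula yields 0, G is 1.
(iii) fails at (0,1,0,0): the formula yields 0, G is 1.
Only (iv) survives; checking it on all 16 rows confirms it matches G.

iv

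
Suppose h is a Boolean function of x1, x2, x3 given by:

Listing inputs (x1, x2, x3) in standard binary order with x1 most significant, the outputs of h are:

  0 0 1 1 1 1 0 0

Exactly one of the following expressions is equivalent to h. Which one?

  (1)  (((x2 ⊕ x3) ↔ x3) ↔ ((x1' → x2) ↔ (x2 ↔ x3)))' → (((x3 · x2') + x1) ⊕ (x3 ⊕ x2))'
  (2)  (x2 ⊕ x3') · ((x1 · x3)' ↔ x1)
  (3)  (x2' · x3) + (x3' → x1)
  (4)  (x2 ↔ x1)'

(1) fails at (0,0,0): the formula yields 1, h is 0.
(2) fails at (0,1,0): the formula yields 0, h is 1.
(3) fails at (0,0,1): the formula yields 1, h is 0.
(4) is the remaining candidate, and it agrees with h on all 8 inputs.

4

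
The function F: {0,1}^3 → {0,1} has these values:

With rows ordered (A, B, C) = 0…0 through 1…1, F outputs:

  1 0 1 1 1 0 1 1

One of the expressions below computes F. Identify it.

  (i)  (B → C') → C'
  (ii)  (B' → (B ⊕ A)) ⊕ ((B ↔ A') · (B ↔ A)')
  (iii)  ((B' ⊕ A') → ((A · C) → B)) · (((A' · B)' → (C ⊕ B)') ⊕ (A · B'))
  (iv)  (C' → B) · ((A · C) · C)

(ii) disagrees with F on (0,0,0) (formula → 0, table → 1); rule it out.
(iii) disagrees with F on (1,0,0) (formula → 0, table → 1); rule it out.
(iv) disagrees with F on (0,0,0) (formula → 0, table → 1); rule it out.
That leaves (i). Evaluating it on every row reproduces the table of F exactly.

i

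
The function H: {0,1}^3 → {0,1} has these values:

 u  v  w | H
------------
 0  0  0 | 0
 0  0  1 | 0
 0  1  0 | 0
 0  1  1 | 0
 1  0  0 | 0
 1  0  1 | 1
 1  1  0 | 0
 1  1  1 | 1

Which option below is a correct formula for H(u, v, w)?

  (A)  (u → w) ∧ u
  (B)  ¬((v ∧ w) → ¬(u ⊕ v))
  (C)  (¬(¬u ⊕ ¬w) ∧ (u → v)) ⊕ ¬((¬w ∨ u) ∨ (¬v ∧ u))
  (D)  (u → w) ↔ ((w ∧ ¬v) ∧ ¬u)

(B) fails at (0,1,1): the formula yields 1, H is 0.
(C) fails at (0,0,0): the formula yields 1, H is 0.
(D) fails at (0,0,1): the formula yields 1, H is 0.
Only (A) survives; checking it on all 8 rows confirms it matches H.

A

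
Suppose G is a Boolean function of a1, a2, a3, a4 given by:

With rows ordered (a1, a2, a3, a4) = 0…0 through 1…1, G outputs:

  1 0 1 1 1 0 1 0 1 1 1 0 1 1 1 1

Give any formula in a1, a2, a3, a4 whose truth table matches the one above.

G(a1, a2, a3, a4) = ¬((((((¬a1 ∧ ¬a2) ∧ ¬a3) ∧ a4) ∨ (((¬a1 ∧ a2) ∧ ¬a3) ∧ a4)) ∨ (((¬a1 ∧ a2) ∧ a3) ∧ a4)) ∨ (((a1 ∧ ¬a2) ∧ a3) ∧ a4))

There are just 4 zero rows: (0,0,0,1), (0,1,0,1), (0,1,1,1), (1,0,1,1). Their minterms are ¬a1·¬a2·¬a3·a4, ¬a1·a2·¬a3·a4, ¬a1·a2·a3·a4, a1·¬a2·a3·a4; the OR of those covers precisely the 0-outputs, and negating it yields G.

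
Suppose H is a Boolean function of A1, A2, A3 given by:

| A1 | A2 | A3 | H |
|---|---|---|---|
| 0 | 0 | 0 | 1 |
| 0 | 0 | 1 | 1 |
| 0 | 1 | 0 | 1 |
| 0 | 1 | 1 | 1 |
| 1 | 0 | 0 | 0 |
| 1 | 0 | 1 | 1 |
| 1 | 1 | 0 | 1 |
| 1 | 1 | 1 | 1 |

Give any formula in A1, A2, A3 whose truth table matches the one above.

H(A1, A2, A3) = ((A1 · A2') · A3')'

Only row (1,0,0) gives 0. So H is 1 everywhere except there — the complement of the minterm A1·¬A2·¬A3.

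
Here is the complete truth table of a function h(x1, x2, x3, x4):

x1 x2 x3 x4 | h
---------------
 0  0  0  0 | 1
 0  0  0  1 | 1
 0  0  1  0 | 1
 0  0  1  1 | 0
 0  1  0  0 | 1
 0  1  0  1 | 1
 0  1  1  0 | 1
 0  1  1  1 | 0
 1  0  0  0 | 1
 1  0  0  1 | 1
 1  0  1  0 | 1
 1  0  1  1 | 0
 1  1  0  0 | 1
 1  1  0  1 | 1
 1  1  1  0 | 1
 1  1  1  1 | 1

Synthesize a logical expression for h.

h is 0 on only 3 rows — (0,0,1,1), (0,1,1,1), (1,0,1,1). Writing each as a minterm (¬x1·¬x2·x3·x4, ¬x1·x2·x3·x4, x1·¬x2·x3·x4) and OR-ing them characterizes exactly where h=0, so h is the negation of that disjunction.

h(x1, x2, x3, x4) = NOT (((((NOT x1 AND NOT x2) AND x3) AND x4) OR (((NOT x1 AND x2) AND x3) AND x4)) OR (((x1 AND NOT x2) AND x3) AND x4))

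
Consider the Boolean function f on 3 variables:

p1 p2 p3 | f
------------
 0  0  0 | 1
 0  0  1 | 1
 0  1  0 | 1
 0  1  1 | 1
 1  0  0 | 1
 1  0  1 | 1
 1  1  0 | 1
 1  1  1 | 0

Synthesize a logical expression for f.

The output is 0 only when every input is 1 — NAND of all inputs.

f(p1, p2, p3) = ~((p1 & p2) & p3)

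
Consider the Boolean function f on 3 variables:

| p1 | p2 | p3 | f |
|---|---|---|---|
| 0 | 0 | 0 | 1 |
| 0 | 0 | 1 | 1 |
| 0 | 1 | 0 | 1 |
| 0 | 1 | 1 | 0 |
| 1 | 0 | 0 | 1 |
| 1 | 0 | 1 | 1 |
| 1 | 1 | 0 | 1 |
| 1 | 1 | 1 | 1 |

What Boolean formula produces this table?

f(p1, p2, p3) = ~((~p1 & p2) & p3)

Only row (0,1,1) gives 0. So f is 1 everywhere except there — the complement of the minterm ¬p1·p2·p3.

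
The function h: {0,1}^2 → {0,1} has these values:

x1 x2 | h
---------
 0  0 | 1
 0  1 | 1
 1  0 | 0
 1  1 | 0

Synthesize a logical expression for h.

h(x1, x2) = not x1

The output is the negation of x1.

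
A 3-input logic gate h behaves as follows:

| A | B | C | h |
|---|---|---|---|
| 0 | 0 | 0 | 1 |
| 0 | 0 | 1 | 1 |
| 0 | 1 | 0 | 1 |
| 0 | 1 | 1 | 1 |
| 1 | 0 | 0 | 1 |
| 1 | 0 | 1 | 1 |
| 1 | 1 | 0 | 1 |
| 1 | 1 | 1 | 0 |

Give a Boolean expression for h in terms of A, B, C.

The output is 0 only when every input is 1 — NAND of all inputs.

h(A, B, C) = not ((A and B) and C)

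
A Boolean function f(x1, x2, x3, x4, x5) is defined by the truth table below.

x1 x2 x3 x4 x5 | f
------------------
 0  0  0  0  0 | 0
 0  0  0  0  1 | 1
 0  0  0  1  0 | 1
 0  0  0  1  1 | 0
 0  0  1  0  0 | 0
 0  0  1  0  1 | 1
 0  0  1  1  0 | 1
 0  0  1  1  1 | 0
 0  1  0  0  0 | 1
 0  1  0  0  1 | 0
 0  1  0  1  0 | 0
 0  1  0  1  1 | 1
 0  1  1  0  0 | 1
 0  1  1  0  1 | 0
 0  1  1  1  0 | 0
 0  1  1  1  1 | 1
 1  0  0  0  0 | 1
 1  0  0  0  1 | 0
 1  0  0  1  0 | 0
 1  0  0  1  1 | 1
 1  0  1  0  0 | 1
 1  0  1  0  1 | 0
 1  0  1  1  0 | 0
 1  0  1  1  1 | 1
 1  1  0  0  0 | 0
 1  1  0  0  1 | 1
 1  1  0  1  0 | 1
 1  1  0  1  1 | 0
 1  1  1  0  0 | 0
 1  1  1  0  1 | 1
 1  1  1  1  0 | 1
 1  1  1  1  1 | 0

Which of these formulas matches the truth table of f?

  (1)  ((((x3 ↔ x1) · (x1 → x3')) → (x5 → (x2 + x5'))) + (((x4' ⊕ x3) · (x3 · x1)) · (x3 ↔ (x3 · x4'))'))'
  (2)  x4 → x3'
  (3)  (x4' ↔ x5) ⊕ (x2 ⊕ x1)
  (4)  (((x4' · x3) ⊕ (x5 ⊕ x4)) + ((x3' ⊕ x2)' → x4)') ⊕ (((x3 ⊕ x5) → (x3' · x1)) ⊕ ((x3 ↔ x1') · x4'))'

(1) disagrees with f on (0,0,0,1,0) (formula → 0, table → 1); rule it out.
(2) disagrees with f on (0,0,0,0,0) (formula → 1, table → 0); rule it out.
(4) disagrees with f on (0,0,0,0,1) (formula → 0, table → 1); rule it out.
That leaves (3). Evaluating it on every row reproduces the table of f exactly.

3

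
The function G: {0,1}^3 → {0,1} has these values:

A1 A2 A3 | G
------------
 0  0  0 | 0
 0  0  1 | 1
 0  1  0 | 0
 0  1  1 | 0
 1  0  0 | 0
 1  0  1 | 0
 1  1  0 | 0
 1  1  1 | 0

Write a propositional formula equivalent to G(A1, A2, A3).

G(A1, A2, A3) = (not A1 and not A2) and A3

G is 1 on exactly one input, (0,0,1), whose minterm is ¬A1·¬A2·A3. So G is just that conjunction.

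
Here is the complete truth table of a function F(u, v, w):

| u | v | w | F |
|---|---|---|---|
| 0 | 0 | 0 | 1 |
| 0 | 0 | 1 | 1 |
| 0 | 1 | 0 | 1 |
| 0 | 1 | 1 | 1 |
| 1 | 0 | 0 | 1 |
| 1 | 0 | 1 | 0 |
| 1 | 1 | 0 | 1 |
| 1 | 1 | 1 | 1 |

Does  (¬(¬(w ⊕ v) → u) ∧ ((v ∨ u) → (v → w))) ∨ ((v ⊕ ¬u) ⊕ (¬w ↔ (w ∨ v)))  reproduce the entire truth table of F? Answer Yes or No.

No

Evaluate (¬(¬(w ⊕ v) → u) ∧ ((v ∨ u) → (v → w))) ∨ ((v ⊕ ¬u) ⊕ (¬w ↔ (w ∨ v))) on each row and compare to F:
  u=0, v=0, w=0: formula gives 1, F = 1 ✓
  u=0, v=0, w=1: formula gives 1, F = 1 ✓
  u=0, v=1, w=0: formula gives 1, F = 1 ✓
  u=0, v=1, w=1: formula gives 1, F = 1 ✓
  u=1, v=0, w=0: formula gives 0, but F = 1 ✗
Row (1,0,0) is a counterexample, so the formula is not equivalent to F.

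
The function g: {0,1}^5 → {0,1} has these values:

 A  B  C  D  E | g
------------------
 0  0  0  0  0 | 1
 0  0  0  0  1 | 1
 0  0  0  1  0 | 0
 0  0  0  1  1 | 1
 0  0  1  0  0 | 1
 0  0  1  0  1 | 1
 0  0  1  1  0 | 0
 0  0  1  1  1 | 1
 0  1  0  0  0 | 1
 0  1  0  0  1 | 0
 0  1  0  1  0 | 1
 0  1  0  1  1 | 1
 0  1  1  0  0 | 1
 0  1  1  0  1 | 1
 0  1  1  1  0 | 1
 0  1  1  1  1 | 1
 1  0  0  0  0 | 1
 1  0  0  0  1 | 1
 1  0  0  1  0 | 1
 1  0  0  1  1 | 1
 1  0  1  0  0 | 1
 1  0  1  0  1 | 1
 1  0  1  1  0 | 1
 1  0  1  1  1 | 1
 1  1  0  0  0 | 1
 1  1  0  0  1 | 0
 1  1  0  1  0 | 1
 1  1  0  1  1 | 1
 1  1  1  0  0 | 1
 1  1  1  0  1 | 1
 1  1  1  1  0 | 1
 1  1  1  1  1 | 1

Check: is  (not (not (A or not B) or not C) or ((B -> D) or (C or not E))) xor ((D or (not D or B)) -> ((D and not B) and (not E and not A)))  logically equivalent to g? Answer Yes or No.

Test each input against both g and the formula:
  A=0, B=0, C=0, D=0, E=0: formula gives 1, g = 1 ✓
  A=0, B=0, C=0, D=0, E=1: formula gives 1, g = 1 ✓
  A=0, B=0, C=0, D=1, E=0: formula gives 0, g = 0 ✓
  A=0, B=0, C=0, D=1, E=1: formula gives 1, g = 1 ✓
  … (the remaining 28 rows also agree.)
All 32 rows match — the expression computes g exactly.

Yes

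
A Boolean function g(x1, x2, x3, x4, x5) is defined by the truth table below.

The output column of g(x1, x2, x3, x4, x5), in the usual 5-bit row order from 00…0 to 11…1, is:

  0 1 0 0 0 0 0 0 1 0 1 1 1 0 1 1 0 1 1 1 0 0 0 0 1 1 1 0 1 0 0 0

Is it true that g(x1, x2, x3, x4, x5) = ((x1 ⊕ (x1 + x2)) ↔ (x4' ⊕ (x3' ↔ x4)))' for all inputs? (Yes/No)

No

Check the formula against g row by row:
  x1=0, x2=0, x3=0, x4=0, x5=0: formula gives 1, but g = 0 ✗
Row (0,0,0,0,0) is a counterexample, so the formula is not equivalent to g.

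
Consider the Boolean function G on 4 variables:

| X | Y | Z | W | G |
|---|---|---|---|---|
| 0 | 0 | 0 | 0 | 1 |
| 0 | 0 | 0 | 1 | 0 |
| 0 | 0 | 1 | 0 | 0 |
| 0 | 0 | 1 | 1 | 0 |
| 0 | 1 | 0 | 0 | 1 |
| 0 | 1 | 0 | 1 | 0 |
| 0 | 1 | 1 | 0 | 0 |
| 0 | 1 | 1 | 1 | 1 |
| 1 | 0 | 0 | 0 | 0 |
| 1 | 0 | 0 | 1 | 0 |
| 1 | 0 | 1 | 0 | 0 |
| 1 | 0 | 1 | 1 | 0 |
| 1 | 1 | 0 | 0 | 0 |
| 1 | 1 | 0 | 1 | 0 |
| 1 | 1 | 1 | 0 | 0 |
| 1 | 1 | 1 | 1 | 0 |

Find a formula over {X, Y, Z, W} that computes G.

G(X, Y, Z, W) = ((((¬X ∧ ¬Y) ∧ ¬Z) ∧ ¬W) ∨ (((¬X ∧ Y) ∧ ¬Z) ∧ ¬W)) ∨ (((¬X ∧ Y) ∧ Z) ∧ W)

The 1-rows are (0,0,0,0), (0,1,0,0), (0,1,1,1). Each contributes one minterm — ¬X·¬Y·¬Z·¬W; ¬X·Y·¬Z·¬W; ¬X·Y·Z·W — and their disjunction is a sum-of-products form of G.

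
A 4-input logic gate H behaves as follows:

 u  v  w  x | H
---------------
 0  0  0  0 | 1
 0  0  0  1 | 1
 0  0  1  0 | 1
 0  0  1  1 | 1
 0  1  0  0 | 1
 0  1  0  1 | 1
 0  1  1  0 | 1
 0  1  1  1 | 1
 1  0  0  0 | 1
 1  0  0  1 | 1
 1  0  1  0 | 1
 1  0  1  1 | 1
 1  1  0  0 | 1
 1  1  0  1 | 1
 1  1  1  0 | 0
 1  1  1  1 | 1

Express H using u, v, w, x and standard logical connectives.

Only row (1,1,1,0) gives 0. So H is 1 everywhere except there — the complement of the minterm u·v·w·¬x.

H(u, v, w, x) = NOT (((u AND v) AND w) AND NOT x)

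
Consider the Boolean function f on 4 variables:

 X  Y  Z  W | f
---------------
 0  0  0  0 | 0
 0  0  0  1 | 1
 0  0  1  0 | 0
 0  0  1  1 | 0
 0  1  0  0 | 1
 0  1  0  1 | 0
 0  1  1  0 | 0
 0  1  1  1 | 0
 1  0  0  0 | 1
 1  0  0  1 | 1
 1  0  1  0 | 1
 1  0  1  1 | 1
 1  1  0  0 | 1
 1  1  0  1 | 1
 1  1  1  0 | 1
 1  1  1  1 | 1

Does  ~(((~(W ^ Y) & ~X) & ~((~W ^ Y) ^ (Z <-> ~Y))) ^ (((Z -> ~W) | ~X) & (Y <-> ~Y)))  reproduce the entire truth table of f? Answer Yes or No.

No

Test each input against both f and the formula:
  X=0, Y=0, Z=0, W=0: formula gives 1, but f = 0 ✗
A single disagreement suffices: at (0,0,0,0) they differ, so the formula does not compute f.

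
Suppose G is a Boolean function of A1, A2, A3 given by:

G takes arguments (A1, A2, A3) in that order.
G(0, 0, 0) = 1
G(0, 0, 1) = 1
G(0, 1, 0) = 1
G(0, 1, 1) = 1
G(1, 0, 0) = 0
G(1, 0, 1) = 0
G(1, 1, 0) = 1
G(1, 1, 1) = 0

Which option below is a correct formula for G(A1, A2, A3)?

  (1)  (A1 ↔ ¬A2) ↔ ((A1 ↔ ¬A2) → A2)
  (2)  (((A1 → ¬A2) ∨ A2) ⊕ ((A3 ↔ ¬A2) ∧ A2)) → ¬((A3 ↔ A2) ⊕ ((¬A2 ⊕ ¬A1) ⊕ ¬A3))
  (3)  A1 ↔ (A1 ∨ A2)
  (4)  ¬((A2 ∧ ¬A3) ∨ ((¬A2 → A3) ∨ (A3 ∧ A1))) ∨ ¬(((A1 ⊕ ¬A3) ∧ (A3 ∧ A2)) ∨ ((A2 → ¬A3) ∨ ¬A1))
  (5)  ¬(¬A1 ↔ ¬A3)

2

(1) fails at (0,0,0): the formula yields 0, G is 1.
(3) fails at (0,1,0): the formula yields 0, G is 1.
(4) fails at (0,0,1): the formula yields 0, G is 1.
(5) fails at (0,0,0): the formula yields 0, G is 1.
Only (2) survives; checking it on all 8 rows confirms it matches G.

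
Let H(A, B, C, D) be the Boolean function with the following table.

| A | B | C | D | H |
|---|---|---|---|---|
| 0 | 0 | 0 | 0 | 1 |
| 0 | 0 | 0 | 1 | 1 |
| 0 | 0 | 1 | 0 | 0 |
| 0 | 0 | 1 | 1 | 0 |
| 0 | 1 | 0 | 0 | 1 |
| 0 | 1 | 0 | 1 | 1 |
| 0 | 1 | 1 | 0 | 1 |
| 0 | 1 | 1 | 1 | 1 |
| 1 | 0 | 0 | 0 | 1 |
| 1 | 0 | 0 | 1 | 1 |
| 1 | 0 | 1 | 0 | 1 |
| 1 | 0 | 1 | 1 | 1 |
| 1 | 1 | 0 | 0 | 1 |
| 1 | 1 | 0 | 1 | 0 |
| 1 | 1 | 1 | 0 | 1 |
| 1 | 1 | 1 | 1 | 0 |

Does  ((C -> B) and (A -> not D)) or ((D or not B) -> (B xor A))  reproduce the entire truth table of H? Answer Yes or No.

Yes

Evaluate ((C -> B) and (A -> not D)) or ((D or not B) -> (B xor A)) on each row and compare to H:
  A=0, B=0, C=0, D=0: formula gives 1, H = 1 ✓
  A=0, B=0, C=0, D=1: formula gives 1, H = 1 ✓
  A=0, B=0, C=1, D=0: formula gives 0, H = 0 ✓
  A=0, B=0, C=1, D=1: formula gives 0, H = 0 ✓
  … (the remaining 12 rows also agree.)
Every row agrees, so the formula is equivalent.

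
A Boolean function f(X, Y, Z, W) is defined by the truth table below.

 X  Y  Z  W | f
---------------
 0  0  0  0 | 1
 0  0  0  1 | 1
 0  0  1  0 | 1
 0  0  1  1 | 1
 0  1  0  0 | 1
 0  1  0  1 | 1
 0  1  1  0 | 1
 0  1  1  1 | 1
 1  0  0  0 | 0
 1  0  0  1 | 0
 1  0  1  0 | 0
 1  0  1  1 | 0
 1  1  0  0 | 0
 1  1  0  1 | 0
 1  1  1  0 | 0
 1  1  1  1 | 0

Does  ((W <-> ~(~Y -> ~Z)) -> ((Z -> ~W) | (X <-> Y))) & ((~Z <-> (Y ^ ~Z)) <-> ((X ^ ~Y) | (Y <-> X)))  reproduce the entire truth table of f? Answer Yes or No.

Test each input against both f and the formula:
  X=0, Y=0, Z=0, W=0: formula gives 1, f = 1 ✓
  X=0, Y=0, Z=0, W=1: formula gives 1, f = 1 ✓
  X=0, Y=0, Z=1, W=0: formula gives 1, f = 1 ✓
  X=0, Y=0, Z=1, W=1: formula gives 1, f = 1 ✓
  … (the remaining 12 rows also agree.)
Every row agrees, so the formula is equivalent.

Yes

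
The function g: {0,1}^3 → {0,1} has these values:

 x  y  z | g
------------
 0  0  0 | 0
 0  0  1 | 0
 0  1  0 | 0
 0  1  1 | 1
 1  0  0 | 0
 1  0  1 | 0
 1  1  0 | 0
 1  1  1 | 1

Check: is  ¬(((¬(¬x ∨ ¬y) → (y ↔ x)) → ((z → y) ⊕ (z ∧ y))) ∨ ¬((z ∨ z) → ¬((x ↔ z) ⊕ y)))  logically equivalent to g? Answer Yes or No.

Test each input against both g and the formula:
  x=0, y=0, z=0: formula gives 0, g = 0 ✓
  x=0, y=0, z=1: formula gives 1, but g = 0 ✗
Since they disagree at (0,0,1), the expression is not a correct formula for g.

No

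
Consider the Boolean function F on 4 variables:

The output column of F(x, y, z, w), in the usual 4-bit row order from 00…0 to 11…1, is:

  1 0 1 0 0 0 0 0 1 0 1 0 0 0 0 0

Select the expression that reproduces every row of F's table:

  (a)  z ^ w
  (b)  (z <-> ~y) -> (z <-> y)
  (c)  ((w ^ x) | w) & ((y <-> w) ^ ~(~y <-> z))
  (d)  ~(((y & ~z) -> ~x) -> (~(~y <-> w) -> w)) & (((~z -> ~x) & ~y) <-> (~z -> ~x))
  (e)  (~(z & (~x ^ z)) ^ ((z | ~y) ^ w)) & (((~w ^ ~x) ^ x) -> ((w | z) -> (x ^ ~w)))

d

(a) disagrees with F on (0,0,0,0) (formula → 0, table → 1); rule it out.
(b) disagrees with F on (0,0,0,1) (formula → 1, table → 0); rule it out.
(c) disagrees with F on (0,0,0,0) (formula → 0, table → 1); rule it out.
(e) disagrees with F on (0,0,0,0) (formula → 0, table → 1); rule it out.
Only (d) survives; checking it on all 16 rows confirms it matches F.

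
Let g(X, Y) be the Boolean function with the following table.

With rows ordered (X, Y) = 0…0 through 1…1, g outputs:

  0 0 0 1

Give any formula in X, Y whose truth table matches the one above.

The output is 1 only when every input is 1 — the AND of all inputs.

g(X, Y) = X & Y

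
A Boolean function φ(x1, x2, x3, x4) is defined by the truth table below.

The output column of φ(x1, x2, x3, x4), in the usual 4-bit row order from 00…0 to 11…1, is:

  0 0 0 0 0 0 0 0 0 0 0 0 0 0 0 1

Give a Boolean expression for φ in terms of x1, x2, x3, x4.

φ(x1, x2, x3, x4) = ((x1 ∧ x2) ∧ x3) ∧ x4

The output is 1 only when every input is 1 — the AND of all inputs.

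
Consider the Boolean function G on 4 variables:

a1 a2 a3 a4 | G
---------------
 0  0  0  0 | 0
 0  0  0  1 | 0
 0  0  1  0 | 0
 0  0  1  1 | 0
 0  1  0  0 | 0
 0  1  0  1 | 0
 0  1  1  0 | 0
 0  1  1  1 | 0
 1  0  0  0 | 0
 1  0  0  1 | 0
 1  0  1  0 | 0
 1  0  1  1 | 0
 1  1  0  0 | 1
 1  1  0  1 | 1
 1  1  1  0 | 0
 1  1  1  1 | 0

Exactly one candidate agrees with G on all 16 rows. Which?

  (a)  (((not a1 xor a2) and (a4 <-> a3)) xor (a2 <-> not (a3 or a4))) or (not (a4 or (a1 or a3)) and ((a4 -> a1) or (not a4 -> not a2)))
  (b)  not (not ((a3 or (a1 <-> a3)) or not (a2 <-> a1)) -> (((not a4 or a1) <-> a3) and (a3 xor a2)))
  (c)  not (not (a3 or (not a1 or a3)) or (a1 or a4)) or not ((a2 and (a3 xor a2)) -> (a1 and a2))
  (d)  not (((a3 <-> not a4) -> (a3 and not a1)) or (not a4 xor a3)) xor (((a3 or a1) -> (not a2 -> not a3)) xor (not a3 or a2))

b

(a) fails at (0,0,0,0): the formula yields 1, G is 0.
(c) fails at (0,0,0,0): the formula yields 1, G is 0.
(d) fails at (0,0,0,1): the formula yields 1, G is 0.
(b) is the remaining candidate, and it agrees with G on all 16 inputs.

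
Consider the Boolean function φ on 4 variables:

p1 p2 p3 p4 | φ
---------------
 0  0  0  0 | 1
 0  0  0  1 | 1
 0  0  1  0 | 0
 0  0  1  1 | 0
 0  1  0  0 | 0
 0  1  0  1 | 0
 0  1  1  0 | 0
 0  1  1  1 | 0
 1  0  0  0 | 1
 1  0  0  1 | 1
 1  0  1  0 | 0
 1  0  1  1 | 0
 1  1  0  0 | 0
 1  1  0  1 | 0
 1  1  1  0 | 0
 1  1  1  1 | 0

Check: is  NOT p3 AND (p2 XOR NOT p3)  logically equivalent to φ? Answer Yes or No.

Evaluate NOT p3 AND (p2 XOR NOT p3) on each row and compare to φ:
  p1=0, p2=0, p3=0, p4=0: formula gives 1, φ = 1 ✓
  p1=0, p2=0, p3=0, p4=1: formula gives 1, φ = 1 ✓
  p1=0, p2=0, p3=1, p4=0: formula gives 0, φ = 0 ✓
  p1=0, p2=0, p3=1, p4=1: formula gives 0, φ = 0 ✓
  … (the remaining 12 rows also agree.)
Every row agrees, so the formula is equivalent.

Yes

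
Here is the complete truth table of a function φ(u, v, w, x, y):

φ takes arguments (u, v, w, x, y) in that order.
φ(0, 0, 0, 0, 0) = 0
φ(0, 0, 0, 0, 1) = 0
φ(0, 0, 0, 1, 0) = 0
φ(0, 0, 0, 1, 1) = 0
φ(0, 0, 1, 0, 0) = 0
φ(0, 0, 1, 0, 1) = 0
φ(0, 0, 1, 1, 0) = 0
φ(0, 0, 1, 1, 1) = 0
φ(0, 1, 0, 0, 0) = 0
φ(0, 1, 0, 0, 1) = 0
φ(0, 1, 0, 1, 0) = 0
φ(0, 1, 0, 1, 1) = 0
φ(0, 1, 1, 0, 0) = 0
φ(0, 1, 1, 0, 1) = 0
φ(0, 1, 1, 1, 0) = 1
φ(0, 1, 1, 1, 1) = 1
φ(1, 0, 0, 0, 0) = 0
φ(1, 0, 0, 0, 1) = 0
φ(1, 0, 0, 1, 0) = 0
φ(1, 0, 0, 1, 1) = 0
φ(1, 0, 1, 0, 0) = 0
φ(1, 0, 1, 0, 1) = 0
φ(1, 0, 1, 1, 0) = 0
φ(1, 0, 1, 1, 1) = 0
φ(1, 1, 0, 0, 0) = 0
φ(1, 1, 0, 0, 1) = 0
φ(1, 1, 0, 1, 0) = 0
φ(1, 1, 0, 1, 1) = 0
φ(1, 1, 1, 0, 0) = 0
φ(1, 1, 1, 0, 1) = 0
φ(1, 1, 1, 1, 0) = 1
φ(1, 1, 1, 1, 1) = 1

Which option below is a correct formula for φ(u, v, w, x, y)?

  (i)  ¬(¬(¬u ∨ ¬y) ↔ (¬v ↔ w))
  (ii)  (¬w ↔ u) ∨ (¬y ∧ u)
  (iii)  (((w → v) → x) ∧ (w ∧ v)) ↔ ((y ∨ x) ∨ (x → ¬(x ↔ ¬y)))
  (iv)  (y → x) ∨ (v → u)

(i): at (0,0,1,0,0) it gives 1, but φ = 0 — eliminated.
(ii): at (0,0,1,0,0) it gives 1, but φ = 0 — eliminated.
(iv): at (0,0,0,0,0) it gives 1, but φ = 0 — eliminated.
That leaves (iii). Evaluating it on every row reproduces the table of φ exactly.

iii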